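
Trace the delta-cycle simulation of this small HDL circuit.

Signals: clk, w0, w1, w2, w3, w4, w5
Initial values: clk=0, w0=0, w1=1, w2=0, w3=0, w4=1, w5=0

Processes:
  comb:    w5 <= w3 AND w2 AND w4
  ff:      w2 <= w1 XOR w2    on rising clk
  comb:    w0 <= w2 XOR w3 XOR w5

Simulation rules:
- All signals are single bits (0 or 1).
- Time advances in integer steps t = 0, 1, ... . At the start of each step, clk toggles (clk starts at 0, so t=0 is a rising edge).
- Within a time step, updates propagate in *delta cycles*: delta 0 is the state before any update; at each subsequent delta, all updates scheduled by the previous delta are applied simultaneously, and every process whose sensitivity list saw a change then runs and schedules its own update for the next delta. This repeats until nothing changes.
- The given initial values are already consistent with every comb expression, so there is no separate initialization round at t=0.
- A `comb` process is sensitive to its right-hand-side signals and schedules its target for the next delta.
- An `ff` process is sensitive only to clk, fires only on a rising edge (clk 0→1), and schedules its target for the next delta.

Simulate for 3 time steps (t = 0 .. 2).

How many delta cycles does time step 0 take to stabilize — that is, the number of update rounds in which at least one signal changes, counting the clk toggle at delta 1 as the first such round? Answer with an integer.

t=0 Δ0: w4=1 clk=0 w1=1 w3=0 w5=0 w0=0 w2=0
  Δ1: clk:0→1
  Δ2: w2:0→1
  Δ3: w0:0→1
  (3Δ to stable)
t=1 Δ0: w4=1 clk=1 w1=1 w3=0 w5=0 w0=1 w2=1
  Δ1: clk:1→0
  (1Δ to stable)
t=2 Δ0: w4=1 clk=0 w1=1 w3=0 w5=0 w0=1 w2=1
  Δ1: clk:0→1
  Δ2: w2:1→0
  Δ3: w0:1→0
  (3Δ to stable)

3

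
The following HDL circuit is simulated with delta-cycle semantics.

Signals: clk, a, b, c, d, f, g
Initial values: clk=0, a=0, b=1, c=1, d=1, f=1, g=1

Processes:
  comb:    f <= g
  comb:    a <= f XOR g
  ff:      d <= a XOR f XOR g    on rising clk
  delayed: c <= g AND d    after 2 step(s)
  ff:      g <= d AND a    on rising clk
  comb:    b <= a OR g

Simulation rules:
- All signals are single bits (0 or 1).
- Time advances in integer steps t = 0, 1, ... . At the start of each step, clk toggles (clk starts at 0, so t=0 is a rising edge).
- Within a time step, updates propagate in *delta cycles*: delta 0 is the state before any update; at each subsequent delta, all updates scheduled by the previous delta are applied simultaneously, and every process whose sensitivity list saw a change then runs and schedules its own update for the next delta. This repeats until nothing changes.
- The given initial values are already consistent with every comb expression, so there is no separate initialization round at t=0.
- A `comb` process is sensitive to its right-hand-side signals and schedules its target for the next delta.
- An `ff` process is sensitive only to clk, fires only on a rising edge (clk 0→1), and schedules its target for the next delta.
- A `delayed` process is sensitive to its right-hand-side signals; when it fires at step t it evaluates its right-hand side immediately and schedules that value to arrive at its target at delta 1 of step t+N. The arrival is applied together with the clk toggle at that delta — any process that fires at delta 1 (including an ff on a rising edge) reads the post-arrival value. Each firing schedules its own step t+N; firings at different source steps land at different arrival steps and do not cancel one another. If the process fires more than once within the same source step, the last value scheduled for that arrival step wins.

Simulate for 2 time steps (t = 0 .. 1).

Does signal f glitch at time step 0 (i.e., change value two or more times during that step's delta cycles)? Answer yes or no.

t0.Δ0 g=1 clk=0 f=1 c=1 a=0 b=1 d=1
t0.Δ1 g=1 clk=1 f=1 c=1 a=0 b=1 d=1
t0.Δ2 g=0 clk=1 f=1 c=1 a=0 b=1 d=0
t0.Δ3 g=0 clk=1 f=0 c=1 a=1 b=0 d=0
t0.Δ4 g=0 clk=1 f=0 c=1 a=0 b=1 d=0
t0.Δ5 g=0 clk=1 f=0 c=1 a=0 b=0 d=0
t1.Δ0 g=0 clk=1 f=0 c=1 a=0 b=0 d=0
t1.Δ1 g=0 clk=0 f=0 c=1 a=0 b=0 d=0

no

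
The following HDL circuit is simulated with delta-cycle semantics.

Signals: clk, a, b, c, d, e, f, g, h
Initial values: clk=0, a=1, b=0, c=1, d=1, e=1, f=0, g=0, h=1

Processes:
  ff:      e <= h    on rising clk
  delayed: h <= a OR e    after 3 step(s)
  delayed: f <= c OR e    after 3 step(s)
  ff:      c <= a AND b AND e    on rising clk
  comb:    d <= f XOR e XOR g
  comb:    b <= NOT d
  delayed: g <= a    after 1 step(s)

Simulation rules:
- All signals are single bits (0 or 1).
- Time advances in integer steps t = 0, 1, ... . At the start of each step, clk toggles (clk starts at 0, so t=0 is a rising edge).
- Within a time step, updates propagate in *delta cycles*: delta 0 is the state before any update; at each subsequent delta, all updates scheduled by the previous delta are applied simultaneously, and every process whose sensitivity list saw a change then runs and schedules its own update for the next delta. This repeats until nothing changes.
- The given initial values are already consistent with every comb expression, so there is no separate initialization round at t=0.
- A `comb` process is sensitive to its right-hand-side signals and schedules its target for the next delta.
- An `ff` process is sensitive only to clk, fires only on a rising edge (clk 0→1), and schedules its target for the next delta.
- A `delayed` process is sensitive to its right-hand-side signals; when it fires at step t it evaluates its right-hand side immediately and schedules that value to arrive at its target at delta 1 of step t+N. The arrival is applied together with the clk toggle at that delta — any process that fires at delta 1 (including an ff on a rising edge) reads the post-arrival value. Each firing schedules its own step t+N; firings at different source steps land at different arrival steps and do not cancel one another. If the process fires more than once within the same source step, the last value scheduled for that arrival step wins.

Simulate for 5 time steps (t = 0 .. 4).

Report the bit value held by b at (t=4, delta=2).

t=0 Δ0: c=1 g=0 f=0 h=1 d=1 a=1 clk=0 e=1 b=0
  Δ1: clk:0→1
  Δ2: c:1→0
  (2Δ to stable)
t=1 Δ0: c=0 g=0 f=0 h=1 d=1 a=1 clk=1 e=1 b=0
  Δ1: clk:1→0
  (1Δ to stable)
t=2 Δ0: c=0 g=0 f=0 h=1 d=1 a=1 clk=0 e=1 b=0
  Δ1: clk:0→1
  (1Δ to stable)
t=3 Δ0: c=0 g=0 f=0 h=1 d=1 a=1 clk=1 e=1 b=0
  Δ1: f:0→1, clk:1→0
  Δ2: d:1→0
  Δ3: b:0→1
  (3Δ to stable)
t=4 Δ0: c=0 g=0 f=1 h=1 d=0 a=1 clk=0 e=1 b=1
  Δ1: clk:0→1
  Δ2: c:0→1
  (2Δ to stable)

1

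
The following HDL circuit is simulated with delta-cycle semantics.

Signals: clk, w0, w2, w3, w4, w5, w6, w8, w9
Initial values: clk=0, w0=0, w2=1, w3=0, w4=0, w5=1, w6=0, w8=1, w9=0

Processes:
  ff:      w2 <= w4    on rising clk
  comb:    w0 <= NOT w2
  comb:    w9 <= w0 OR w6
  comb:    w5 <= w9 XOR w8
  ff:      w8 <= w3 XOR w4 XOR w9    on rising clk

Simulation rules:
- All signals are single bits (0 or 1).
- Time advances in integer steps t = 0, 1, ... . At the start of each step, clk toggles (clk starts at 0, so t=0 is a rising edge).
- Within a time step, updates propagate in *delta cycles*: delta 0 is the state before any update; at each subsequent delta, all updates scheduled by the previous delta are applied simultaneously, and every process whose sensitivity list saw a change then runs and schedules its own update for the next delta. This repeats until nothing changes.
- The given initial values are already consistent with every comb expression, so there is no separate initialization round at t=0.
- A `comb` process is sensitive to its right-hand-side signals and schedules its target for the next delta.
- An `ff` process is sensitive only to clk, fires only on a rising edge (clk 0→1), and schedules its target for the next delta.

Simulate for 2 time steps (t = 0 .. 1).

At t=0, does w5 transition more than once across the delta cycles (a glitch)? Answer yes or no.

yes

[bits: w8,clk,w6,w2,w4,w0,w5,w9,w3]
t=0: Δ0=100100100 Δ1=110100100 Δ2=010000100 Δ3=010001000 Δ4=010001010 Δ5=010001110 | 5Δ
t=1: Δ0=010001110 Δ1=000001110 | 1Δ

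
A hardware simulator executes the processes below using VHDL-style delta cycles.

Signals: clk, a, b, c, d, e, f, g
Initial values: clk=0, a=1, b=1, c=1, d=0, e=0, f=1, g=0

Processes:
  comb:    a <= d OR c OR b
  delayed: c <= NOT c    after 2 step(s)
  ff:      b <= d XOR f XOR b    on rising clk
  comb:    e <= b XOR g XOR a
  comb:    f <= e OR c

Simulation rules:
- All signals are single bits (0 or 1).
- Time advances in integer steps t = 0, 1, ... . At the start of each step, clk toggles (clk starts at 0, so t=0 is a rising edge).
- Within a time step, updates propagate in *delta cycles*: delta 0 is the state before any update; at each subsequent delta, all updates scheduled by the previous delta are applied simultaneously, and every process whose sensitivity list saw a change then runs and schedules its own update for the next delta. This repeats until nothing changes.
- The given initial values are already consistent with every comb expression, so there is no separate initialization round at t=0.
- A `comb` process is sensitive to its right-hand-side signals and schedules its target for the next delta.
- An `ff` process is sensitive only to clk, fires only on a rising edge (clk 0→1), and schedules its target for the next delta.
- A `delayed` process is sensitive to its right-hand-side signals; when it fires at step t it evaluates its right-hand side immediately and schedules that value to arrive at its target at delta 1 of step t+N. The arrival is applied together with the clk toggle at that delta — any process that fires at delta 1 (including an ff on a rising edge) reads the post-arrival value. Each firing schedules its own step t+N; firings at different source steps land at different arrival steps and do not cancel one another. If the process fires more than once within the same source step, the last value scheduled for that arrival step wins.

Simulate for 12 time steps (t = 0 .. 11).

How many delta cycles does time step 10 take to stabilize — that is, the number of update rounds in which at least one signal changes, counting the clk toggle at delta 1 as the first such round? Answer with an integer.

3

[bits: b,g,f,a,c,d,clk,e]
t=0: Δ0=10111000 Δ1=10111010 Δ2=00111010 Δ3=00111011 | 3Δ
t=1: Δ0=00111011 Δ1=00111001 | 1Δ
t=2: Δ0=00111001 Δ1=00111011 Δ2=10111011 Δ3=10111010 | 3Δ
t=3: Δ0=10111010 Δ1=10111000 | 1Δ
t=4: Δ0=10111000 Δ1=10111010 Δ2=00111010 Δ3=00111011 | 3Δ
t=5: Δ0=00111011 Δ1=00111001 | 1Δ
t=6: Δ0=00111001 Δ1=00111011 Δ2=10111011 Δ3=10111010 | 3Δ
t=7: Δ0=10111010 Δ1=10111000 | 1Δ
t=8: Δ0=10111000 Δ1=10111010 Δ2=00111010 Δ3=00111011 | 3Δ
t=9: Δ0=00111011 Δ1=00111001 | 1Δ
t=10: Δ0=00111001 Δ1=00111011 Δ2=10111011 Δ3=10111010 | 3Δ
t=11: Δ0=10111010 Δ1=10111000 | 1Δ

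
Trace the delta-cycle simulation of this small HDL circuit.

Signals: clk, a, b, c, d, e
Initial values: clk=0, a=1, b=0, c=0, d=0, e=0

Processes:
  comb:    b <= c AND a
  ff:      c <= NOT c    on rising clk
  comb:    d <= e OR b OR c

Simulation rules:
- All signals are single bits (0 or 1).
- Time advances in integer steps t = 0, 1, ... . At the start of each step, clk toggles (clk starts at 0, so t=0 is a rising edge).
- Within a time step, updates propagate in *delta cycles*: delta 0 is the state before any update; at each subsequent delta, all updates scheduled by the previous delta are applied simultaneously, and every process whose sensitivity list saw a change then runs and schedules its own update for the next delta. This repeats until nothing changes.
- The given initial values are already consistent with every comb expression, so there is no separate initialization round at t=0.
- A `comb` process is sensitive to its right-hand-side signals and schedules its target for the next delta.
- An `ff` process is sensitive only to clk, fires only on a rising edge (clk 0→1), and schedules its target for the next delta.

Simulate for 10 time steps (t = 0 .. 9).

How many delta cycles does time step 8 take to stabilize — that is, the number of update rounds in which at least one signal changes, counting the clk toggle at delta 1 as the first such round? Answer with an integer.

t0.Δ0 c=0 a=1 b=0 d=0 e=0 clk=0
t0.Δ1 c=0 a=1 b=0 d=0 e=0 clk=1
t0.Δ2 c=1 a=1 b=0 d=0 e=0 clk=1
t0.Δ3 c=1 a=1 b=1 d=1 e=0 clk=1
t1.Δ0 c=1 a=1 b=1 d=1 e=0 clk=1
t1.Δ1 c=1 a=1 b=1 d=1 e=0 clk=0
t2.Δ0 c=1 a=1 b=1 d=1 e=0 clk=0
t2.Δ1 c=1 a=1 b=1 d=1 e=0 clk=1
t2.Δ2 c=0 a=1 b=1 d=1 e=0 clk=1
t2.Δ3 c=0 a=1 b=0 d=1 e=0 clk=1
t2.Δ4 c=0 a=1 b=0 d=0 e=0 clk=1
t3.Δ0 c=0 a=1 b=0 d=0 e=0 clk=1
t3.Δ1 c=0 a=1 b=0 d=0 e=0 clk=0
t4.Δ0 c=0 a=1 b=0 d=0 e=0 clk=0
t4.Δ1 c=0 a=1 b=0 d=0 e=0 clk=1
t4.Δ2 c=1 a=1 b=0 d=0 e=0 clk=1
t4.Δ3 c=1 a=1 b=1 d=1 e=0 clk=1
t5.Δ0 c=1 a=1 b=1 d=1 e=0 clk=1
t5.Δ1 c=1 a=1 b=1 d=1 e=0 clk=0
t6.Δ0 c=1 a=1 b=1 d=1 e=0 clk=0
t6.Δ1 c=1 a=1 b=1 d=1 e=0 clk=1
t6.Δ2 c=0 a=1 b=1 d=1 e=0 clk=1
t6.Δ3 c=0 a=1 b=0 d=1 e=0 clk=1
t6.Δ4 c=0 a=1 b=0 d=0 e=0 clk=1
t7.Δ0 c=0 a=1 b=0 d=0 e=0 clk=1
t7.Δ1 c=0 a=1 b=0 d=0 e=0 clk=0
t8.Δ0 c=0 a=1 b=0 d=0 e=0 clk=0
t8.Δ1 c=0 a=1 b=0 d=0 e=0 clk=1
t8.Δ2 c=1 a=1 b=0 d=0 e=0 clk=1
t8.Δ3 c=1 a=1 b=1 d=1 e=0 clk=1
t9.Δ0 c=1 a=1 b=1 d=1 e=0 clk=1
t9.Δ1 c=1 a=1 b=1 d=1 e=0 clk=0

3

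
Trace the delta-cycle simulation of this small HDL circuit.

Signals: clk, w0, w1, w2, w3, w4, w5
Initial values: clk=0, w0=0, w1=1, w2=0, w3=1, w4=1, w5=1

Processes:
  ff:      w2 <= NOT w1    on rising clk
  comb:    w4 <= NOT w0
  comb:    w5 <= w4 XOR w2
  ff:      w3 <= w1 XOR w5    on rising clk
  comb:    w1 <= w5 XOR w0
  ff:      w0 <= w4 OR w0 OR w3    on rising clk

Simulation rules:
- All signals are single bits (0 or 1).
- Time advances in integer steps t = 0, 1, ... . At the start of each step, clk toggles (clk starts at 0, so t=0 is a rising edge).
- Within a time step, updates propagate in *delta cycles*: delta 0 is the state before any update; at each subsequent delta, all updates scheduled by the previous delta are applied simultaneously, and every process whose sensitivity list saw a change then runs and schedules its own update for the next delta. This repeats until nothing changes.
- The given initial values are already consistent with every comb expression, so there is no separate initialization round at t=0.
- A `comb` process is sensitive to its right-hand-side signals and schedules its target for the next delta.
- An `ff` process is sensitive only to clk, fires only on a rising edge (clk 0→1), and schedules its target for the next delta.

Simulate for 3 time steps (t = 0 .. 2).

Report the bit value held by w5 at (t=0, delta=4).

0

[bits: w5,w3,w2,w4,w0,clk,w1]
t=0: Δ0=1101001 Δ1=1101011 Δ2=1001111 Δ3=1000110 Δ4=0000110 Δ5=0000111 | 5Δ
t=1: Δ0=0000111 Δ1=0000101 | 1Δ
t=2: Δ0=0000101 Δ1=0000111 Δ2=0100111 | 2Δ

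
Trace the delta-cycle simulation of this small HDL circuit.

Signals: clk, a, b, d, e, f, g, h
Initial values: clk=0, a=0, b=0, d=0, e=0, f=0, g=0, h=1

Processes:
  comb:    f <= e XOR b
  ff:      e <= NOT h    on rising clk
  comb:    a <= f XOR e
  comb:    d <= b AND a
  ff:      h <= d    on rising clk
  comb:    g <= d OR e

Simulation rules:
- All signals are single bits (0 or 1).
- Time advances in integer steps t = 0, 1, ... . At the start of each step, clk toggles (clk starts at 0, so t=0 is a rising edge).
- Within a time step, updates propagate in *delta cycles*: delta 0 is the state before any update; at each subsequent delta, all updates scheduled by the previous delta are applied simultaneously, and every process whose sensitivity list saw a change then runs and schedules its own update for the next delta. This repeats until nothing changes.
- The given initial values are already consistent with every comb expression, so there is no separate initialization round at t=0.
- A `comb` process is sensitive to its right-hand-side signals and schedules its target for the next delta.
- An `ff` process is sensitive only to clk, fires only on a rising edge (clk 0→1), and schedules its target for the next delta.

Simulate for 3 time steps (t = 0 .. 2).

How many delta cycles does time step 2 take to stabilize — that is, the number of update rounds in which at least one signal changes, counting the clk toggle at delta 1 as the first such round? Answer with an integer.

[bits: b,f,e,d,g,clk,h,a]
t=0: Δ0=00000010 Δ1=00000110 Δ2=00000100 | 2Δ
t=1: Δ0=00000100 Δ1=00000000 | 1Δ
t=2: Δ0=00000000 Δ1=00000100 Δ2=00100100 Δ3=01101101 Δ4=01101100 | 4Δ

4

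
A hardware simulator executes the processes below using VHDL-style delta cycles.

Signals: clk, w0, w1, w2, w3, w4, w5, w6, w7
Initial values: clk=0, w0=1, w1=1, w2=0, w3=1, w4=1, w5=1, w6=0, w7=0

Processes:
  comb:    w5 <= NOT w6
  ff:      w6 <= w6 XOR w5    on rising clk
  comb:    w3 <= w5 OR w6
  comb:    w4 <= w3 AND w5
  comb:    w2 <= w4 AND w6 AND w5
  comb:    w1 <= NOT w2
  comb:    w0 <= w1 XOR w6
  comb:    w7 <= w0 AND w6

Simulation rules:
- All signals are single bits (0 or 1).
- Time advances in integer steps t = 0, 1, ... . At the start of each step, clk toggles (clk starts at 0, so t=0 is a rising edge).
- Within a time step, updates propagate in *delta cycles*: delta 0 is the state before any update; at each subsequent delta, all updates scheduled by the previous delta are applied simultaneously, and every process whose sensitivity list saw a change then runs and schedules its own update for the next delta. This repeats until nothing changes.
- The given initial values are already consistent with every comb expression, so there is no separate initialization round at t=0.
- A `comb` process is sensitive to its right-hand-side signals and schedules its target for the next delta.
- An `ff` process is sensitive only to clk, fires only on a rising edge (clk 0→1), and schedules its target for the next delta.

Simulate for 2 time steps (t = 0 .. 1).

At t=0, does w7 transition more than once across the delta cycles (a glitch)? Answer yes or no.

[bits: clk,w1,w6,w3,w0,w5,w7,w2,w4]
t=0: Δ0=010111001 Δ1=110111001 Δ2=111111001 Δ3=111100111 Δ4=101100000 Δ5=111110000 Δ6=111100100 Δ7=111100000 | 7Δ
t=1: Δ0=111100000 Δ1=011100000 | 1Δ

yes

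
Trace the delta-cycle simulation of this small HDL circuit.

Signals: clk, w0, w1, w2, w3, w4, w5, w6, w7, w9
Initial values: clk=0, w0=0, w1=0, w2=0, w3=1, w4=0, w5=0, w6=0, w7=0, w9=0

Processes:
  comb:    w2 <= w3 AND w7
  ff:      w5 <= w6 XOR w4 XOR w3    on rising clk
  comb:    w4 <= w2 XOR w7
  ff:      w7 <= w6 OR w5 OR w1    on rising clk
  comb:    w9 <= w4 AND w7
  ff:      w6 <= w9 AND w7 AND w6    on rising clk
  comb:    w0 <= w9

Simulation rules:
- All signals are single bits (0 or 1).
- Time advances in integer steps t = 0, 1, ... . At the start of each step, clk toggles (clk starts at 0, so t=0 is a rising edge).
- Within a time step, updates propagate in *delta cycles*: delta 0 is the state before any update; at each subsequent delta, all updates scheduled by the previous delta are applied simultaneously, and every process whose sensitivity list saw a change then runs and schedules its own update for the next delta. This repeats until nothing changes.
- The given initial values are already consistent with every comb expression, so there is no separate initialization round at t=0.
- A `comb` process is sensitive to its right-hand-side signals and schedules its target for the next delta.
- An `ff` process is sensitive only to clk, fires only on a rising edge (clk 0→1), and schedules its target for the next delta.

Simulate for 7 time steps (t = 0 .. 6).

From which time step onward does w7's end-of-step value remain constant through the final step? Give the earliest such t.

2

[bits: w6,w5,clk,w0,w2,w7,w9,w1,w4,w3]
t=0: Δ0=0000000001 Δ1=0010000001 Δ2=0110000001 | 2Δ
t=1: Δ0=0110000001 Δ1=0100000001 | 1Δ
t=2: Δ0=0100000001 Δ1=0110000001 Δ2=0110010001 Δ3=0110110011 Δ4=0110111001 Δ5=0111110001 Δ6=0110110001 | 6Δ
t=3: Δ0=0110110001 Δ1=0100110001 | 1Δ
t=4: Δ0=0100110001 Δ1=0110110001 | 1Δ
t=5: Δ0=0110110001 Δ1=0100110001 | 1Δ
t=6: Δ0=0100110001 Δ1=0110110001 | 1Δ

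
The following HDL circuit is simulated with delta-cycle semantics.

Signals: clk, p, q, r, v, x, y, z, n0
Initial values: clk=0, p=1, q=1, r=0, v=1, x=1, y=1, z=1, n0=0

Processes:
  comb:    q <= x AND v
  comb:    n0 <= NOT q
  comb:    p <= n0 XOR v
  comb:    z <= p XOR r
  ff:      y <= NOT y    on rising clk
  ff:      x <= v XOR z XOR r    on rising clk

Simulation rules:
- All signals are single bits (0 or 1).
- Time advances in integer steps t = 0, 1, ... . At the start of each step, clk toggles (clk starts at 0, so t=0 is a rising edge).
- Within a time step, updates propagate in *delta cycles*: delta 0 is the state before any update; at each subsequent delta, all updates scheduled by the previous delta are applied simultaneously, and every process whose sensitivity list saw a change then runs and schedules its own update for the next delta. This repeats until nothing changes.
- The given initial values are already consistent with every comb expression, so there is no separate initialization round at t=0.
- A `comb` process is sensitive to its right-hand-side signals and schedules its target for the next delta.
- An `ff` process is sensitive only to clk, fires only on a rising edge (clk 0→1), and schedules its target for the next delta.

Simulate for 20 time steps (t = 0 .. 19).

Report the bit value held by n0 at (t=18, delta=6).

[bits: z,x,clk,p,v,q,n0,r,y]
t=0: Δ0=110111001 Δ1=111111001 Δ2=101111000 Δ3=101110000 Δ4=101110100 Δ5=101010100 Δ6=001010100 | 6Δ
t=1: Δ0=001010100 Δ1=000010100 | 1Δ
t=2: Δ0=000010100 Δ1=001010100 Δ2=011010101 Δ3=011011101 Δ4=011011001 Δ5=011111001 Δ6=111111001 | 6Δ
t=3: Δ0=111111001 Δ1=110111001 | 1Δ
t=4: Δ0=110111001 Δ1=111111001 Δ2=101111000 Δ3=101110000 Δ4=101110100 Δ5=101010100 Δ6=001010100 | 6Δ
t=5: Δ0=001010100 Δ1=000010100 | 1Δ
t=6: Δ0=000010100 Δ1=001010100 Δ2=011010101 Δ3=011011101 Δ4=011011001 Δ5=011111001 Δ6=111111001 | 6Δ
t=7: Δ0=111111001 Δ1=110111001 | 1Δ
t=8: Δ0=110111001 Δ1=111111001 Δ2=101111000 Δ3=101110000 Δ4=101110100 Δ5=101010100 Δ6=001010100 | 6Δ
t=9: Δ0=001010100 Δ1=000010100 | 1Δ
t=10: Δ0=000010100 Δ1=001010100 Δ2=011010101 Δ3=011011101 Δ4=011011001 Δ5=011111001 Δ6=111111001 | 6Δ
t=11: Δ0=111111001 Δ1=110111001 | 1Δ
t=12: Δ0=110111001 Δ1=111111001 Δ2=101111000 Δ3=101110000 Δ4=101110100 Δ5=101010100 Δ6=001010100 | 6Δ
t=13: Δ0=001010100 Δ1=000010100 | 1Δ
t=14: Δ0=000010100 Δ1=001010100 Δ2=011010101 Δ3=011011101 Δ4=011011001 Δ5=011111001 Δ6=111111001 | 6Δ
t=15: Δ0=111111001 Δ1=110111001 | 1Δ
t=16: Δ0=110111001 Δ1=111111001 Δ2=101111000 Δ3=101110000 Δ4=101110100 Δ5=101010100 Δ6=001010100 | 6Δ
t=17: Δ0=001010100 Δ1=000010100 | 1Δ
t=18: Δ0=000010100 Δ1=001010100 Δ2=011010101 Δ3=011011101 Δ4=011011001 Δ5=011111001 Δ6=111111001 | 6Δ
t=19: Δ0=111111001 Δ1=110111001 | 1Δ

0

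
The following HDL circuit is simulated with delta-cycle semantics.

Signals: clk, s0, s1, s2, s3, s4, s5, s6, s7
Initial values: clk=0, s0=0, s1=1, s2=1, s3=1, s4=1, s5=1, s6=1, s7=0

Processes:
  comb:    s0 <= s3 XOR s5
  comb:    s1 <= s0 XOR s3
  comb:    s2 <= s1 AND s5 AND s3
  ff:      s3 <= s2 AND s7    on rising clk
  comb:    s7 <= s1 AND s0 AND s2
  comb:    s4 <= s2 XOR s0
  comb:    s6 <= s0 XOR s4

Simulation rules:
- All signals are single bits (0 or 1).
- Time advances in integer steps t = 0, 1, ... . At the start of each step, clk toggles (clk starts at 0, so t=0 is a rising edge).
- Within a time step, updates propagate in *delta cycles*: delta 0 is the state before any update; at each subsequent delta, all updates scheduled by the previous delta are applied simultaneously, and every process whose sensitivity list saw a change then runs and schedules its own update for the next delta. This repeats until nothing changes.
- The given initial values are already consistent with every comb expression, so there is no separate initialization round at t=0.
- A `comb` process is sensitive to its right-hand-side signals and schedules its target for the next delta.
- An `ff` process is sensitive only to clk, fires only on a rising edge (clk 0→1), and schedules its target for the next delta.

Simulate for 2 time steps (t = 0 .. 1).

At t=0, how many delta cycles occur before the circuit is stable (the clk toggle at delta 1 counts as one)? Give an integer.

t=0 Δ0: s2=1 s1=1 s7=0 s5=1 s4=1 s6=1 s0=0 clk=0 s3=1
  Δ1: clk:0→1
  Δ2: s3:1→0
  Δ3: s2:1→0, s1:1→0, s0:0→1
  Δ4: s1:0→1, s6:1→0
  (4Δ to stable)
t=1 Δ0: s2=0 s1=1 s7=0 s5=1 s4=1 s6=0 s0=1 clk=1 s3=0
  Δ1: clk:1→0
  (1Δ to stable)

4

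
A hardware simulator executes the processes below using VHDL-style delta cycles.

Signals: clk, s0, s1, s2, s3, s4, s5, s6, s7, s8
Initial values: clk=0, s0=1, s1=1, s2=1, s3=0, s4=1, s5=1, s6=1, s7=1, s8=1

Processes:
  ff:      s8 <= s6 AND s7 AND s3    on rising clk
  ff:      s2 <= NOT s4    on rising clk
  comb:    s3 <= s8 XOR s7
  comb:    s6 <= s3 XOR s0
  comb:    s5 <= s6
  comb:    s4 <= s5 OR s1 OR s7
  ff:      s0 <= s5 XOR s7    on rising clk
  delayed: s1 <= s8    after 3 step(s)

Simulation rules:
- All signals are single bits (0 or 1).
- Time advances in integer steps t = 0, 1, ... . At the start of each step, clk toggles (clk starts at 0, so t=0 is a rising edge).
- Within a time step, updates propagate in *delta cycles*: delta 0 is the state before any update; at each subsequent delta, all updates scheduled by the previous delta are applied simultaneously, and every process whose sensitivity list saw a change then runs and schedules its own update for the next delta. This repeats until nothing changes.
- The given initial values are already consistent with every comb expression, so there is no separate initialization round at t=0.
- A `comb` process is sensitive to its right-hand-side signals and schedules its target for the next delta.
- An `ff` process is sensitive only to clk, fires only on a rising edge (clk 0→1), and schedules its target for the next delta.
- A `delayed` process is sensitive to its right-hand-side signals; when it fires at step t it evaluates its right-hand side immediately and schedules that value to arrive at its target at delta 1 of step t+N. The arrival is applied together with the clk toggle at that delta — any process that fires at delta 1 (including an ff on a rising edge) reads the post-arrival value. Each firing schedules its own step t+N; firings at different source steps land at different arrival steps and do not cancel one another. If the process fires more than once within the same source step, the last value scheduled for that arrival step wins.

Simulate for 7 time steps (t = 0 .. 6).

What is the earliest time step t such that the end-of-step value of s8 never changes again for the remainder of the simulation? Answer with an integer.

4

t0.Δ0 s5=1 s6=1 s8=1 s0=1 s3=0 s4=1 s2=1 clk=0 s7=1 s1=1
t0.Δ1 s5=1 s6=1 s8=1 s0=1 s3=0 s4=1 s2=1 clk=1 s7=1 s1=1
t0.Δ2 s5=1 s6=1 s8=0 s0=0 s3=0 s4=1 s2=0 clk=1 s7=1 s1=1
t0.Δ3 s5=1 s6=0 s8=0 s0=0 s3=1 s4=1 s2=0 clk=1 s7=1 s1=1
t0.Δ4 s5=0 s6=1 s8=0 s0=0 s3=1 s4=1 s2=0 clk=1 s7=1 s1=1
t0.Δ5 s5=1 s6=1 s8=0 s0=0 s3=1 s4=1 s2=0 clk=1 s7=1 s1=1
t1.Δ0 s5=1 s6=1 s8=0 s0=0 s3=1 s4=1 s2=0 clk=1 s7=1 s1=1
t1.Δ1 s5=1 s6=1 s8=0 s0=0 s3=1 s4=1 s2=0 clk=0 s7=1 s1=1
t2.Δ0 s5=1 s6=1 s8=0 s0=0 s3=1 s4=1 s2=0 clk=0 s7=1 s1=1
t2.Δ1 s5=1 s6=1 s8=0 s0=0 s3=1 s4=1 s2=0 clk=1 s7=1 s1=1
t2.Δ2 s5=1 s6=1 s8=1 s0=0 s3=1 s4=1 s2=0 clk=1 s7=1 s1=1
t2.Δ3 s5=1 s6=1 s8=1 s0=0 s3=0 s4=1 s2=0 clk=1 s7=1 s1=1
t2.Δ4 s5=1 s6=0 s8=1 s0=0 s3=0 s4=1 s2=0 clk=1 s7=1 s1=1
t2.Δ5 s5=0 s6=0 s8=1 s0=0 s3=0 s4=1 s2=0 clk=1 s7=1 s1=1
t3.Δ0 s5=0 s6=0 s8=1 s0=0 s3=0 s4=1 s2=0 clk=1 s7=1 s1=1
t3.Δ1 s5=0 s6=0 s8=1 s0=0 s3=0 s4=1 s2=0 clk=0 s7=1 s1=0
t4.Δ0 s5=0 s6=0 s8=1 s0=0 s3=0 s4=1 s2=0 clk=0 s7=1 s1=0
t4.Δ1 s5=0 s6=0 s8=1 s0=0 s3=0 s4=1 s2=0 clk=1 s7=1 s1=0
t4.Δ2 s5=0 s6=0 s8=0 s0=1 s3=0 s4=1 s2=0 clk=1 s7=1 s1=0
t4.Δ3 s5=0 s6=1 s8=0 s0=1 s3=1 s4=1 s2=0 clk=1 s7=1 s1=0
t4.Δ4 s5=1 s6=0 s8=0 s0=1 s3=1 s4=1 s2=0 clk=1 s7=1 s1=0
t4.Δ5 s5=0 s6=0 s8=0 s0=1 s3=1 s4=1 s2=0 clk=1 s7=1 s1=0
t5.Δ0 s5=0 s6=0 s8=0 s0=1 s3=1 s4=1 s2=0 clk=1 s7=1 s1=0
t5.Δ1 s5=0 s6=0 s8=0 s0=1 s3=1 s4=1 s2=0 clk=0 s7=1 s1=1
t6.Δ0 s5=0 s6=0 s8=0 s0=1 s3=1 s4=1 s2=0 clk=0 s7=1 s1=1
t6.Δ1 s5=0 s6=0 s8=0 s0=1 s3=1 s4=1 s2=0 clk=1 s7=1 s1=1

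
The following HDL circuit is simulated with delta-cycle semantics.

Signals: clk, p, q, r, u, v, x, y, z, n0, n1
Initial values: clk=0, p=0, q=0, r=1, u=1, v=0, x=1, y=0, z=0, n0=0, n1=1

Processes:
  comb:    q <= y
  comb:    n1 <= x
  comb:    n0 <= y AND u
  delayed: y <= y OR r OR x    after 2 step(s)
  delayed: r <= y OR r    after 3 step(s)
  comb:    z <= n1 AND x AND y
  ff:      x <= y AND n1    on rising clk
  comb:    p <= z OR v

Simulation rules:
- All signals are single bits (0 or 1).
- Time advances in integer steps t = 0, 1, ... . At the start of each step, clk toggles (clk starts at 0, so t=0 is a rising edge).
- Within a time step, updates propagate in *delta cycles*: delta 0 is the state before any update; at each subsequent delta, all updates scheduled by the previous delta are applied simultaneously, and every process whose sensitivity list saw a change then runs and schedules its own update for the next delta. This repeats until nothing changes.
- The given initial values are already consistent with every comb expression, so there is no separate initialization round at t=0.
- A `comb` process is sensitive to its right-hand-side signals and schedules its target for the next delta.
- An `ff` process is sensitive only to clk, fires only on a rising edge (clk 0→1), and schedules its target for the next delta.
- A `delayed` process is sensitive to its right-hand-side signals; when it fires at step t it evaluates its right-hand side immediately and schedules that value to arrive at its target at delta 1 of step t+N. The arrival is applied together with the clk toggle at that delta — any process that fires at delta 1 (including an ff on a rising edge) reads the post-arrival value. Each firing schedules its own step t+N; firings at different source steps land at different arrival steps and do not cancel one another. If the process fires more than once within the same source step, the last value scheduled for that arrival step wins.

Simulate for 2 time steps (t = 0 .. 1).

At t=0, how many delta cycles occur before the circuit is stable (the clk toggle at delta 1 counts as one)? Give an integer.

[bits: y,n0,p,q,z,r,n1,v,x,clk,u]
t=0: Δ0=00000110101 Δ1=00000110111 Δ2=00000110011 Δ3=00000100011 | 3Δ
t=1: Δ0=00000100011 Δ1=00000100001 | 1Δ

3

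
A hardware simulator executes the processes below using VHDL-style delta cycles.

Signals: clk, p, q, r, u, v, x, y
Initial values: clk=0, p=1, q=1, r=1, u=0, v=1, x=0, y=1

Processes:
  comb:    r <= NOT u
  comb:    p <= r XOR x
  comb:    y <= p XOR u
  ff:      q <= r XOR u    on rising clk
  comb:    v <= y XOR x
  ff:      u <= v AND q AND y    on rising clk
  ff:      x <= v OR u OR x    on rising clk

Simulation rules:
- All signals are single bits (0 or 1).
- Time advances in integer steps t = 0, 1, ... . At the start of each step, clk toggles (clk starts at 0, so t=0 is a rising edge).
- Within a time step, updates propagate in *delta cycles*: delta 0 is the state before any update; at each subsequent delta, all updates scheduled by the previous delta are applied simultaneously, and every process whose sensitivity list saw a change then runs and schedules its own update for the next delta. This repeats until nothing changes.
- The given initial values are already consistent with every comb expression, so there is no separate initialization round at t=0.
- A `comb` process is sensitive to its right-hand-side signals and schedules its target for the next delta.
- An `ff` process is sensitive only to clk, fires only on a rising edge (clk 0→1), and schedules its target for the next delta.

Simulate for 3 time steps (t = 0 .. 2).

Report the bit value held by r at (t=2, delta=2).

0

[bits: y,q,x,r,u,clk,v,p]
t=0: Δ0=11010011 Δ1=11010111 Δ2=11111111 Δ3=01101100 Δ4=11101111 Δ5=01101101 Δ6=01101111 | 6Δ
t=1: Δ0=01101111 Δ1=01101011 | 1Δ
t=2: Δ0=01101011 Δ1=01101111 Δ2=01100111 Δ3=11110111 Δ4=11110100 Δ5=01110100 Δ6=01110110 | 6Δ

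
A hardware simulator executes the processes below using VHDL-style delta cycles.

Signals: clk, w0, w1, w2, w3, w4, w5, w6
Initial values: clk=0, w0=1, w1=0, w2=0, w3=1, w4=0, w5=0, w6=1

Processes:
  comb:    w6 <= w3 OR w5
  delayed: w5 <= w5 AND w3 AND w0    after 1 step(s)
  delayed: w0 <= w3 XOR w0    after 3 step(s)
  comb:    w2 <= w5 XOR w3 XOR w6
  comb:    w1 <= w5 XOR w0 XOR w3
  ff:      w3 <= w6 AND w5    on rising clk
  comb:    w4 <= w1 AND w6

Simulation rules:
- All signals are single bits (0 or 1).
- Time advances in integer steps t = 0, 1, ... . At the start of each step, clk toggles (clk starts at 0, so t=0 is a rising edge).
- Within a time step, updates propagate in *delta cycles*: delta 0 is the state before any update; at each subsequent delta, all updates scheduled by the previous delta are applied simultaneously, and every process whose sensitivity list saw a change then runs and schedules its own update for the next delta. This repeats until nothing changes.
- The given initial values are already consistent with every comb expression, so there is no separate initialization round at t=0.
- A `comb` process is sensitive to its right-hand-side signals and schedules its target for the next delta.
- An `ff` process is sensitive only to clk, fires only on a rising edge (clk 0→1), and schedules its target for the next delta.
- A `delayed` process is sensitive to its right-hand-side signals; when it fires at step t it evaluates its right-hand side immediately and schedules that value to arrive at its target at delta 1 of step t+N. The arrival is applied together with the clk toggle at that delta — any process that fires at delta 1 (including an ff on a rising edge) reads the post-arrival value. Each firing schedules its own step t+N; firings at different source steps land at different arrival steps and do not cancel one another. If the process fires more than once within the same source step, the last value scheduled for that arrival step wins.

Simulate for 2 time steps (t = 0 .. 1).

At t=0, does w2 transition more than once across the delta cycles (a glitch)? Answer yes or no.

[bits: clk,w6,w2,w3,w0,w4,w1,w5]
t=0: Δ0=01011000 Δ1=11011000 Δ2=11001000 Δ3=10101010 Δ4=10001010 | 4Δ
t=1: Δ0=10001010 Δ1=00001010 | 1Δ

yes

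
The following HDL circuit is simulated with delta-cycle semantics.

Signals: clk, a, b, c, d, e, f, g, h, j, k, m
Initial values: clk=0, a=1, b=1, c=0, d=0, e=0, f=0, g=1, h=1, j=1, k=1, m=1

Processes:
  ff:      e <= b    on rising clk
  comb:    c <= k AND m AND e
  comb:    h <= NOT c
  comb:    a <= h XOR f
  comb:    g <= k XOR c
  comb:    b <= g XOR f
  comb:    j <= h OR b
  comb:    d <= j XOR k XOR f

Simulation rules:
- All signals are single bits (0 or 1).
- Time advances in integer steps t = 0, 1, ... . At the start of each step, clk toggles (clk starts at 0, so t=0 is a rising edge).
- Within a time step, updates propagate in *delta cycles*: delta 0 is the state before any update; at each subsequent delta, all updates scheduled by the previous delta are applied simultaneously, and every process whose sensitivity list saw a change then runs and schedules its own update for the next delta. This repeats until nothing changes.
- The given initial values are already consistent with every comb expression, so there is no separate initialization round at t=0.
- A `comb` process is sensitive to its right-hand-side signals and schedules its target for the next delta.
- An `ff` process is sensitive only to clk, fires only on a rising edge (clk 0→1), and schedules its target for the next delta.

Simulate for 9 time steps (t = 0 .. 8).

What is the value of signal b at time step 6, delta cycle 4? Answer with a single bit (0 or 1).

0

t=0 Δ0: c=0 k=1 g=1 e=0 m=1 j=1 f=0 h=1 b=1 clk=0 a=1 d=0
  Δ1: clk:0→1
  Δ2: e:0→1
  Δ3: c:0→1
  Δ4: g:1→0, h:1→0
  Δ5: b:1→0, a:1→0
  Δ6: j:1→0
  Δ7: d:0→1
  (7Δ to stable)
t=1 Δ0: c=1 k=1 g=0 e=1 m=1 j=0 f=0 h=0 b=0 clk=1 a=0 d=1
  Δ1: clk:1→0
  (1Δ to stable)
t=2 Δ0: c=1 k=1 g=0 e=1 m=1 j=0 f=0 h=0 b=0 clk=0 a=0 d=1
  Δ1: clk:0→1
  Δ2: e:1→0
  Δ3: c:1→0
  Δ4: g:0→1, h:0→1
  Δ5: j:0→1, b:0→1, a:0→1
  Δ6: d:1→0
  (6Δ to stable)
t=3 Δ0: c=0 k=1 g=1 e=0 m=1 j=1 f=0 h=1 b=1 clk=1 a=1 d=0
  Δ1: clk:1→0
  (1Δ to stable)
t=4 Δ0: c=0 k=1 g=1 e=0 m=1 j=1 f=0 h=1 b=1 clk=0 a=1 d=0
  Δ1: clk:0→1
  Δ2: e:0→1
  Δ3: c:0→1
  Δ4: g:1→0, h:1→0
  Δ5: b:1→0, a:1→0
  Δ6: j:1→0
  Δ7: d:0→1
  (7Δ to stable)
t=5 Δ0: c=1 k=1 g=0 e=1 m=1 j=0 f=0 h=0 b=0 clk=1 a=0 d=1
  Δ1: clk:1→0
  (1Δ to stable)
t=6 Δ0: c=1 k=1 g=0 e=1 m=1 j=0 f=0 h=0 b=0 clk=0 a=0 d=1
  Δ1: clk:0→1
  Δ2: e:1→0
  Δ3: c:1→0
  Δ4: g:0→1, h:0→1
  Δ5: j:0→1, b:0→1, a:0→1
  Δ6: d:1→0
  (6Δ to stable)
t=7 Δ0: c=0 k=1 g=1 e=0 m=1 j=1 f=0 h=1 b=1 clk=1 a=1 d=0
  Δ1: clk:1→0
  (1Δ to stable)
t=8 Δ0: c=0 k=1 g=1 e=0 m=1 j=1 f=0 h=1 b=1 clk=0 a=1 d=0
  Δ1: clk:0→1
  Δ2: e:0→1
  Δ3: c:0→1
  Δ4: g:1→0, h:1→0
  Δ5: b:1→0, a:1→0
  Δ6: j:1→0
  Δ7: d:0→1
  (7Δ to stable)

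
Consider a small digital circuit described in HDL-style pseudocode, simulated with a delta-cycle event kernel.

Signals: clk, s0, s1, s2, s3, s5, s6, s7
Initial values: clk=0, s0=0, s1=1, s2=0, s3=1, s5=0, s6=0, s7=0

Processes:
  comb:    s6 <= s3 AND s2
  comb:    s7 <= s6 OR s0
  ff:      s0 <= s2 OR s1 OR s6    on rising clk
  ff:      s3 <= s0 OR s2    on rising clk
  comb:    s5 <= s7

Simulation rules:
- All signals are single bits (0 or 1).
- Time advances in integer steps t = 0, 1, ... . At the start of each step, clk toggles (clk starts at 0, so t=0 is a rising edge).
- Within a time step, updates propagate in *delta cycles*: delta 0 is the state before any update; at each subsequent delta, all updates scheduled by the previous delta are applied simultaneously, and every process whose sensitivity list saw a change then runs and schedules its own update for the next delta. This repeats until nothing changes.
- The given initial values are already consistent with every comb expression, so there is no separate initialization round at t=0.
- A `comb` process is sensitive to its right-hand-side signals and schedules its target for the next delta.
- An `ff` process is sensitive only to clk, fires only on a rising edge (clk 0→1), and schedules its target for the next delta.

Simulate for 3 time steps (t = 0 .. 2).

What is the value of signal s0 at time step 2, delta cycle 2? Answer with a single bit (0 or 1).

t0.Δ0 s2=0 s6=0 s5=0 s3=1 s7=0 s1=1 clk=0 s0=0
t0.Δ1 s2=0 s6=0 s5=0 s3=1 s7=0 s1=1 clk=1 s0=0
t0.Δ2 s2=0 s6=0 s5=0 s3=0 s7=0 s1=1 clk=1 s0=1
t0.Δ3 s2=0 s6=0 s5=0 s3=0 s7=1 s1=1 clk=1 s0=1
t0.Δ4 s2=0 s6=0 s5=1 s3=0 s7=1 s1=1 clk=1 s0=1
t1.Δ0 s2=0 s6=0 s5=1 s3=0 s7=1 s1=1 clk=1 s0=1
t1.Δ1 s2=0 s6=0 s5=1 s3=0 s7=1 s1=1 clk=0 s0=1
t2.Δ0 s2=0 s6=0 s5=1 s3=0 s7=1 s1=1 clk=0 s0=1
t2.Δ1 s2=0 s6=0 s5=1 s3=0 s7=1 s1=1 clk=1 s0=1
t2.Δ2 s2=0 s6=0 s5=1 s3=1 s7=1 s1=1 clk=1 s0=1

1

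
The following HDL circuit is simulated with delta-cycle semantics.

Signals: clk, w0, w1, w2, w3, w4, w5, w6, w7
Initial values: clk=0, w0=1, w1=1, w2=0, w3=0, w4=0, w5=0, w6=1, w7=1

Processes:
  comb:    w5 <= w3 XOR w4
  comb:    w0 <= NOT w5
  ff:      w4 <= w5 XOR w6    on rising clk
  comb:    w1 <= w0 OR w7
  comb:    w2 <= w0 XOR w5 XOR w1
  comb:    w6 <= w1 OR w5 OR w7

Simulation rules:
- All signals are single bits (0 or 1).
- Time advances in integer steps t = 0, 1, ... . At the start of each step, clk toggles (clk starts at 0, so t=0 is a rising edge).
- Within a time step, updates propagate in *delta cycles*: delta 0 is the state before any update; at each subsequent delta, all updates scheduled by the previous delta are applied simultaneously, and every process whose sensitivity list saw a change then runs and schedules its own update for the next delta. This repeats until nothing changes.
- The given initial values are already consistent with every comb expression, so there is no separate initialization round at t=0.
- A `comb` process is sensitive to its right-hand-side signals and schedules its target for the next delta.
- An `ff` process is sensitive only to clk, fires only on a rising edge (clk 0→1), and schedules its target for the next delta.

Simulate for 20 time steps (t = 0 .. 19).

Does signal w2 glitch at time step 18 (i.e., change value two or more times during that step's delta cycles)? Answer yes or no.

t0.Δ0 w4=0 w7=1 w5=0 w3=0 w0=1 clk=0 w6=1 w1=1 w2=0
t0.Δ1 w4=0 w7=1 w5=0 w3=0 w0=1 clk=1 w6=1 w1=1 w2=0
t0.Δ2 w4=1 w7=1 w5=0 w3=0 w0=1 clk=1 w6=1 w1=1 w2=0
t0.Δ3 w4=1 w7=1 w5=1 w3=0 w0=1 clk=1 w6=1 w1=1 w2=0
t0.Δ4 w4=1 w7=1 w5=1 w3=0 w0=0 clk=1 w6=1 w1=1 w2=1
t0.Δ5 w4=1 w7=1 w5=1 w3=0 w0=0 clk=1 w6=1 w1=1 w2=0
t1.Δ0 w4=1 w7=1 w5=1 w3=0 w0=0 clk=1 w6=1 w1=1 w2=0
t1.Δ1 w4=1 w7=1 w5=1 w3=0 w0=0 clk=0 w6=1 w1=1 w2=0
t2.Δ0 w4=1 w7=1 w5=1 w3=0 w0=0 clk=0 w6=1 w1=1 w2=0
t2.Δ1 w4=1 w7=1 w5=1 w3=0 w0=0 clk=1 w6=1 w1=1 w2=0
t2.Δ2 w4=0 w7=1 w5=1 w3=0 w0=0 clk=1 w6=1 w1=1 w2=0
t2.Δ3 w4=0 w7=1 w5=0 w3=0 w0=0 clk=1 w6=1 w1=1 w2=0
t2.Δ4 w4=0 w7=1 w5=0 w3=0 w0=1 clk=1 w6=1 w1=1 w2=1
t2.Δ5 w4=0 w7=1 w5=0 w3=0 w0=1 clk=1 w6=1 w1=1 w2=0
t3.Δ0 w4=0 w7=1 w5=0 w3=0 w0=1 clk=1 w6=1 w1=1 w2=0
t3.Δ1 w4=0 w7=1 w5=0 w3=0 w0=1 clk=0 w6=1 w1=1 w2=0
t4.Δ0 w4=0 w7=1 w5=0 w3=0 w0=1 clk=0 w6=1 w1=1 w2=0
t4.Δ1 w4=0 w7=1 w5=0 w3=0 w0=1 clk=1 w6=1 w1=1 w2=0
t4.Δ2 w4=1 w7=1 w5=0 w3=0 w0=1 clk=1 w6=1 w1=1 w2=0
t4.Δ3 w4=1 w7=1 w5=1 w3=0 w0=1 clk=1 w6=1 w1=1 w2=0
t4.Δ4 w4=1 w7=1 w5=1 w3=0 w0=0 clk=1 w6=1 w1=1 w2=1
t4.Δ5 w4=1 w7=1 w5=1 w3=0 w0=0 clk=1 w6=1 w1=1 w2=0
t5.Δ0 w4=1 w7=1 w5=1 w3=0 w0=0 clk=1 w6=1 w1=1 w2=0
t5.Δ1 w4=1 w7=1 w5=1 w3=0 w0=0 clk=0 w6=1 w1=1 w2=0
t6.Δ0 w4=1 w7=1 w5=1 w3=0 w0=0 clk=0 w6=1 w1=1 w2=0
t6.Δ1 w4=1 w7=1 w5=1 w3=0 w0=0 clk=1 w6=1 w1=1 w2=0
t6.Δ2 w4=0 w7=1 w5=1 w3=0 w0=0 clk=1 w6=1 w1=1 w2=0
t6.Δ3 w4=0 w7=1 w5=0 w3=0 w0=0 clk=1 w6=1 w1=1 w2=0
t6.Δ4 w4=0 w7=1 w5=0 w3=0 w0=1 clk=1 w6=1 w1=1 w2=1
t6.Δ5 w4=0 w7=1 w5=0 w3=0 w0=1 clk=1 w6=1 w1=1 w2=0
t7.Δ0 w4=0 w7=1 w5=0 w3=0 w0=1 clk=1 w6=1 w1=1 w2=0
t7.Δ1 w4=0 w7=1 w5=0 w3=0 w0=1 clk=0 w6=1 w1=1 w2=0
t8.Δ0 w4=0 w7=1 w5=0 w3=0 w0=1 clk=0 w6=1 w1=1 w2=0
t8.Δ1 w4=0 w7=1 w5=0 w3=0 w0=1 clk=1 w6=1 w1=1 w2=0
t8.Δ2 w4=1 w7=1 w5=0 w3=0 w0=1 clk=1 w6=1 w1=1 w2=0
t8.Δ3 w4=1 w7=1 w5=1 w3=0 w0=1 clk=1 w6=1 w1=1 w2=0
t8.Δ4 w4=1 w7=1 w5=1 w3=0 w0=0 clk=1 w6=1 w1=1 w2=1
t8.Δ5 w4=1 w7=1 w5=1 w3=0 w0=0 clk=1 w6=1 w1=1 w2=0
t9.Δ0 w4=1 w7=1 w5=1 w3=0 w0=0 clk=1 w6=1 w1=1 w2=0
t9.Δ1 w4=1 w7=1 w5=1 w3=0 w0=0 clk=0 w6=1 w1=1 w2=0
t10.Δ0 w4=1 w7=1 w5=1 w3=0 w0=0 clk=0 w6=1 w1=1 w2=0
t10.Δ1 w4=1 w7=1 w5=1 w3=0 w0=0 clk=1 w6=1 w1=1 w2=0
t10.Δ2 w4=0 w7=1 w5=1 w3=0 w0=0 clk=1 w6=1 w1=1 w2=0
t10.Δ3 w4=0 w7=1 w5=0 w3=0 w0=0 clk=1 w6=1 w1=1 w2=0
t10.Δ4 w4=0 w7=1 w5=0 w3=0 w0=1 clk=1 w6=1 w1=1 w2=1
t10.Δ5 w4=0 w7=1 w5=0 w3=0 w0=1 clk=1 w6=1 w1=1 w2=0
t11.Δ0 w4=0 w7=1 w5=0 w3=0 w0=1 clk=1 w6=1 w1=1 w2=0
t11.Δ1 w4=0 w7=1 w5=0 w3=0 w0=1 clk=0 w6=1 w1=1 w2=0
t12.Δ0 w4=0 w7=1 w5=0 w3=0 w0=1 clk=0 w6=1 w1=1 w2=0
t12.Δ1 w4=0 w7=1 w5=0 w3=0 w0=1 clk=1 w6=1 w1=1 w2=0
t12.Δ2 w4=1 w7=1 w5=0 w3=0 w0=1 clk=1 w6=1 w1=1 w2=0
t12.Δ3 w4=1 w7=1 w5=1 w3=0 w0=1 clk=1 w6=1 w1=1 w2=0
t12.Δ4 w4=1 w7=1 w5=1 w3=0 w0=0 clk=1 w6=1 w1=1 w2=1
t12.Δ5 w4=1 w7=1 w5=1 w3=0 w0=0 clk=1 w6=1 w1=1 w2=0
t13.Δ0 w4=1 w7=1 w5=1 w3=0 w0=0 clk=1 w6=1 w1=1 w2=0
t13.Δ1 w4=1 w7=1 w5=1 w3=0 w0=0 clk=0 w6=1 w1=1 w2=0
t14.Δ0 w4=1 w7=1 w5=1 w3=0 w0=0 clk=0 w6=1 w1=1 w2=0
t14.Δ1 w4=1 w7=1 w5=1 w3=0 w0=0 clk=1 w6=1 w1=1 w2=0
t14.Δ2 w4=0 w7=1 w5=1 w3=0 w0=0 clk=1 w6=1 w1=1 w2=0
t14.Δ3 w4=0 w7=1 w5=0 w3=0 w0=0 clk=1 w6=1 w1=1 w2=0
t14.Δ4 w4=0 w7=1 w5=0 w3=0 w0=1 clk=1 w6=1 w1=1 w2=1
t14.Δ5 w4=0 w7=1 w5=0 w3=0 w0=1 clk=1 w6=1 w1=1 w2=0
t15.Δ0 w4=0 w7=1 w5=0 w3=0 w0=1 clk=1 w6=1 w1=1 w2=0
t15.Δ1 w4=0 w7=1 w5=0 w3=0 w0=1 clk=0 w6=1 w1=1 w2=0
t16.Δ0 w4=0 w7=1 w5=0 w3=0 w0=1 clk=0 w6=1 w1=1 w2=0
t16.Δ1 w4=0 w7=1 w5=0 w3=0 w0=1 clk=1 w6=1 w1=1 w2=0
t16.Δ2 w4=1 w7=1 w5=0 w3=0 w0=1 clk=1 w6=1 w1=1 w2=0
t16.Δ3 w4=1 w7=1 w5=1 w3=0 w0=1 clk=1 w6=1 w1=1 w2=0
t16.Δ4 w4=1 w7=1 w5=1 w3=0 w0=0 clk=1 w6=1 w1=1 w2=1
t16.Δ5 w4=1 w7=1 w5=1 w3=0 w0=0 clk=1 w6=1 w1=1 w2=0
t17.Δ0 w4=1 w7=1 w5=1 w3=0 w0=0 clk=1 w6=1 w1=1 w2=0
t17.Δ1 w4=1 w7=1 w5=1 w3=0 w0=0 clk=0 w6=1 w1=1 w2=0
t18.Δ0 w4=1 w7=1 w5=1 w3=0 w0=0 clk=0 w6=1 w1=1 w2=0
t18.Δ1 w4=1 w7=1 w5=1 w3=0 w0=0 clk=1 w6=1 w1=1 w2=0
t18.Δ2 w4=0 w7=1 w5=1 w3=0 w0=0 clk=1 w6=1 w1=1 w2=0
t18.Δ3 w4=0 w7=1 w5=0 w3=0 w0=0 clk=1 w6=1 w1=1 w2=0
t18.Δ4 w4=0 w7=1 w5=0 w3=0 w0=1 clk=1 w6=1 w1=1 w2=1
t18.Δ5 w4=0 w7=1 w5=0 w3=0 w0=1 clk=1 w6=1 w1=1 w2=0
t19.Δ0 w4=0 w7=1 w5=0 w3=0 w0=1 clk=1 w6=1 w1=1 w2=0
t19.Δ1 w4=0 w7=1 w5=0 w3=0 w0=1 clk=0 w6=1 w1=1 w2=0

yes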